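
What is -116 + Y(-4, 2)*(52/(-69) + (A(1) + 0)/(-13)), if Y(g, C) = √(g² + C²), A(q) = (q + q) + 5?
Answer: -116 - 2318*√5/897 ≈ -121.78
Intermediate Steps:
A(q) = 5 + 2*q (A(q) = 2*q + 5 = 5 + 2*q)
Y(g, C) = √(C² + g²)
-116 + Y(-4, 2)*(52/(-69) + (A(1) + 0)/(-13)) = -116 + √(2² + (-4)²)*(52/(-69) + ((5 + 2*1) + 0)/(-13)) = -116 + √(4 + 16)*(52*(-1/69) + ((5 + 2) + 0)*(-1/13)) = -116 + √20*(-52/69 + (7 + 0)*(-1/13)) = -116 + (2*√5)*(-52/69 + 7*(-1/13)) = -116 + (2*√5)*(-52/69 - 7/13) = -116 + (2*√5)*(-1159/897) = -116 - 2318*√5/897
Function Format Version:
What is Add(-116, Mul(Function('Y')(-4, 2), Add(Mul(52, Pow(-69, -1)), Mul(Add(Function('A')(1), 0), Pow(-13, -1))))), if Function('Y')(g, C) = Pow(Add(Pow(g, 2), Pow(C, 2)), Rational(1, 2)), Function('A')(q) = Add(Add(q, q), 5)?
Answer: Add(-116, Mul(Rational(-2318, 897), Pow(5, Rational(1, 2)))) ≈ -121.78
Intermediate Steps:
Function('A')(q) = Add(5, Mul(2, q)) (Function('A')(q) = Add(Mul(2, q), 5) = Add(5, Mul(2, q)))
Function('Y')(g, C) = Pow(Add(Pow(C, 2), Pow(g, 2)), Rational(1, 2))
Add(-116, Mul(Function('Y')(-4, 2), Add(Mul(52, Pow(-69, -1)), Mul(Add(Function('A')(1), 0), Pow(-13, -1))))) = Add(-116, Mul(Pow(Add(Pow(2, 2), Pow(-4, 2)), Rational(1, 2)), Add(Mul(52, Pow(-69, -1)), Mul(Add(Add(5, Mul(2, 1)), 0), Pow(-13, -1))))) = Add(-116, Mul(Pow(Add(4, 16), Rational(1, 2)), Add(Mul(52, Rational(-1, 69)), Mul(Add(Add(5, 2), 0), Rational(-1, 13))))) = Add(-116, Mul(Pow(20, Rational(1, 2)), Add(Rational(-52, 69), Mul(Add(7, 0), Rational(-1, 13))))) = Add(-116, Mul(Mul(2, Pow(5, Rational(1, 2))), Add(Rational(-52, 69), Mul(7, Rational(-1, 13))))) = Add(-116, Mul(Mul(2, Pow(5, Rational(1, 2))), Add(Rational(-52, 69), Rational(-7, 13)))) = Add(-116, Mul(Mul(2, Pow(5, Rational(1, 2))), Rational(-1159, 897))) = Add(-116, Mul(Rational(-2318, 897), Pow(5, Rational(1, 2))))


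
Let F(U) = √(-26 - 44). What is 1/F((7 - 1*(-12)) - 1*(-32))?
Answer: -I*√70/70 ≈ -0.11952*I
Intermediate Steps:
F(U) = I*√70 (F(U) = √(-70) = I*√70)
1/F((7 - 1*(-12)) - 1*(-32)) = 1/(I*√70) = -I*√70/70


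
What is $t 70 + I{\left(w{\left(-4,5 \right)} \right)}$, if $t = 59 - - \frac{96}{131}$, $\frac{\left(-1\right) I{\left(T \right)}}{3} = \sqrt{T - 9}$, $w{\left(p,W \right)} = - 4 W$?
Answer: $\frac{547750}{131} - 3 i \sqrt{29} \approx 4181.3 - 16.155 i$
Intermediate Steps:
$I{\left(T \right)} = - 3 \sqrt{-9 + T}$ ($I{\left(T \right)} = - 3 \sqrt{T - 9} = - 3 \sqrt{-9 + T}$)
$t = \frac{7825}{131}$ ($t = 59 - \left(-96\right) \frac{1}{131} = 59 - - \frac{96}{131} = 59 + \frac{96}{131} = \frac{7825}{131} \approx 59.733$)
$t 70 + I{\left(w{\left(-4,5 \right)} \right)} = \frac{7825}{131} \cdot 70 - 3 \sqrt{-9 - 20} = \frac{547750}{131} - 3 \sqrt{-9 - 20} = \frac{547750}{131} - 3 \sqrt{-29} = \frac{547750}{131} - 3 i \sqrt{29}$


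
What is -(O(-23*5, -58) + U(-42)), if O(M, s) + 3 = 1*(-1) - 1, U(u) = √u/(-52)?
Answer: 5 + I*√42/52 ≈ 5.0 + 0.12463*I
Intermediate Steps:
U(u) = -√u/52
O(M, s) = -5 (O(M, s) = -3 + (1*(-1) - 1) = -3 + (-1 - 1) = -3 - 2 = -5)
-(O(-23*5, -58) + U(-42)) = -(-5 - I*√42/52) = 5 + I*√42/52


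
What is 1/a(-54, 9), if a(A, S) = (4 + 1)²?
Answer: 1/25 ≈ 0.040000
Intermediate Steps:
a(A, S) = 25 (a(A, S) = 5² = 25)
1/a(-54, 9) = 1/25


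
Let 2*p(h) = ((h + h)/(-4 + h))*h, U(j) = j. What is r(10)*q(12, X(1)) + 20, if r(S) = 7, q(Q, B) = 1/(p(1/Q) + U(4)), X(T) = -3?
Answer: 49048/2255 ≈ 21.751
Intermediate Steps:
p(h) = h**2/(-4 + h) (p(h) = (((h + h)/(-4 + h))*h)/2 = (((2*h)/(-4 + h))*h)/2 = ((2*h/(-4 + h))*h)/2 = (2*h**2/(-4 + h))/2 = h**2/(-4 + h))
q(Q, B) = 1/(4 + 1/(Q**2*(-4 + 1/Q))) (q(Q, B) = 1/((1/Q)**2/(-4 + 1/Q) + 4) = 1/(1/(Q**2*(-4 + 1/Q)) + 4) = 1/(4 + 1/(Q**2*(-4 + 1/Q))))
r(10)*q(12, X(1)) + 20 = 7*(12*(-1 + 4*12)/(-1 + 4*12*(-1 + 4*12))) + 20 = 7*(12*(-1 + 48)/(-1 + 4*12*(-1 + 48))) + 20 = 7*(12*47/(-1 + 4*12*47)) + 20 = 7*(12*47/(-1 + 2256)) + 20 = 7*(12*47/2255) + 20 = 7*(12*(1/2255)*47) + 20 = 7*(564/2255) + 20 = 3948/2255 + 20 = 49048/2255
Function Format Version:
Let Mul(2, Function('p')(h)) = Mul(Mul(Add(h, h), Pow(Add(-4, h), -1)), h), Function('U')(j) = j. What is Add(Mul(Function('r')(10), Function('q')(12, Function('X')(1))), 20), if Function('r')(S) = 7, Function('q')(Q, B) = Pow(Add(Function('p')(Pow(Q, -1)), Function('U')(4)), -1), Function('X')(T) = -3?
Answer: Rational(49048, 2255) ≈ 21.751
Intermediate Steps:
Function('p')(h) = Mul(Pow(h, 2), Pow(Add(-4, h), -1)) (Function('p')(h) = Mul(Rational(1, 2), Mul(Mul(Add(h, h), Pow(Add(-4, h), -1)), h)) = Mul(Rational(1, 2), Mul(Mul(Mul(2, h), Pow(Add(-4, h), -1)), h)) = Mul(Rational(1, 2), Mul(Mul(2, h, Pow(Add(-4, h), -1)), h)) = Mul(Rational(1, 2), Mul(2, Pow(h, 2), Pow(Add(-4, h), -1))) = Mul(Pow(h, 2), Pow(Add(-4, h), -1)))
Function('q')(Q, B) = Pow(Add(4, Mul(Pow(Q, -2), Pow(Add(-4, Pow(Q, -1)), -1))), -1) (Function('q')(Q, B) = Pow(Add(Mul(Pow(Pow(Q, -1), 2), Pow(Add(-4, Pow(Q, -1)), -1)), 4), -1) = Pow(Add(Mul(Pow(Q, -2), Pow(Add(-4, Pow(Q, -1)), -1)), 4), -1) = Pow(Add(4, Mul(Pow(Q, -2), Pow(Add(-4, Pow(Q, -1)), -1))), -1))
Add(Mul(Function('r')(10), Function('q')(12, Function('X')(1))), 20) = Add(Mul(7, Mul(12, Pow(Add(-1, Mul(4, 12, Add(-1, Mul(4, 12)))), -1), Add(-1, Mul(4, 12)))), 20) = Add(Mul(7, Mul(12, Pow(Add(-1, Mul(4, 12, Add(-1, 48))), -1), Add(-1, 48))), 20) = Add(Mul(7, Mul(12, Pow(Add(-1, Mul(4, 12, 47)), -1), 47)), 20) = Add(Mul(7, Mul(12, Pow(Add(-1, 2256), -1), 47)), 20) = Add(Mul(7, Mul(12, Pow(2255, -1), 47)), 20) = Add(Mul(7, Mul(12, Rational(1, 2255), 47)), 20) = Add(Mul(7, Rational(564, 2255)), 20) = Add(Rational(3948, 2255), 20) = Rational(49048, 2255)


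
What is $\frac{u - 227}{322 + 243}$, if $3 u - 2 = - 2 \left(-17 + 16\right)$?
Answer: $- \frac{677}{1695} \approx -0.39941$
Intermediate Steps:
$u = \frac{4}{3}$ ($u = \frac{2}{3} + \frac{\left(-2\right) \left(-17 + 16\right)}{3} = \frac{2}{3} + \frac{\left(-2\right) \left(-1\right)}{3} = \frac{2}{3} + \frac{1}{3} \cdot 2 = \frac{2}{3} + \frac{2}{3} = \frac{4}{3} \approx 1.3333$)
$\frac{u - 227}{322 + 243} = \frac{\frac{4}{3} - 227}{322 + 243} = - \frac{677}{3 \cdot 565} = \left(- \frac{677}{3}\right) \frac{1}{565} = - \frac{677}{1695}$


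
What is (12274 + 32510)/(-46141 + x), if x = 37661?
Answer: -2799/530 ≈ -5.2811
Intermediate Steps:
(12274 + 32510)/(-46141 + x) = (12274 + 32510)/(-46141 + 37661) = 44784/(-8480) = 44784*(-1/8480) = -2799/530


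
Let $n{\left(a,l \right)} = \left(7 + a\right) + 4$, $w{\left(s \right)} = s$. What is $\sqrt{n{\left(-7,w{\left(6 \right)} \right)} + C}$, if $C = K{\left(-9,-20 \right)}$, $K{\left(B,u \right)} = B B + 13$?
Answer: $7 \sqrt{2} \approx 9.8995$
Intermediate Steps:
$K{\left(B,u \right)} = 13 + B^{2}$ ($K{\left(B,u \right)} = B^{2} + 13 = 13 + B^{2}$)
$C = 94$ ($C = 13 + \left(-9\right)^{2} = 13 + 81 = 94$)
$n{\left(a,l \right)} = 11 + a$
$\sqrt{n{\left(-7,w{\left(6 \right)} \right)} + C} = \sqrt{\left(11 - 7\right) + 94} = \sqrt{4 + 94} = \sqrt{98} = 7 \sqrt{2}$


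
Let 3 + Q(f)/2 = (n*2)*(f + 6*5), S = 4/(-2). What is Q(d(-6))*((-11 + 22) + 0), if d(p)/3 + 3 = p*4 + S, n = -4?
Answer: 9966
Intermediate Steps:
S = -2 (S = 4*(-½) = -2)
d(p) = -15 + 12*p (d(p) = -9 + 3*(p*4 - 2) = -9 + 3*(4*p - 2) = -9 + 3*(-2 + 4*p) = -9 + (-6 + 12*p) = -15 + 12*p)
Q(f) = -486 - 16*f (Q(f) = -6 + 2*((-4*2)*(f + 6*5)) = -6 + 2*(-8*(f + 30)) = -6 + 2*(-8*(30 + f)) = -6 + 2*(-240 - 8*f) = -6 + (-480 - 16*f) = -486 - 16*f)
Q(d(-6))*((-11 + 22) + 0) = (-486 - 16*(-15 + 12*(-6)))*((-11 + 22) + 0) = (-486 - 16*(-15 - 72))*(11 + 0) = (-486 - 16*(-87))*11 = (-486 + 1392)*11 = 906*11 = 9966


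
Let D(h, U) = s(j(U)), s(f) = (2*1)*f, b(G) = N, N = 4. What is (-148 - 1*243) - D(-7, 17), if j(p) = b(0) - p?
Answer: -365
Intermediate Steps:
b(G) = 4
j(p) = 4 - p
s(f) = 2*f
D(h, U) = 8 - 2*U (D(h, U) = 2*(4 - U) = 8 - 2*U)
(-148 - 1*243) - D(-7, 17) = (-148 - 1*243) - (8 - 2*17) = (-148 - 243) - (8 - 34) = -391 - 1*(-26) = -391 + 26 = -365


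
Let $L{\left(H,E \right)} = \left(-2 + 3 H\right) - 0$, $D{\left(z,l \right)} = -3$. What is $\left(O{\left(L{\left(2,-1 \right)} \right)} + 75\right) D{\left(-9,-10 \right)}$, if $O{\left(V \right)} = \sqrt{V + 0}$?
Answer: $-231$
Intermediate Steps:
$L{\left(H,E \right)} = -2 + 3 H$ ($L{\left(H,E \right)} = \left(-2 + 3 H\right) + 0 = -2 + 3 H$)
$O{\left(V \right)} = \sqrt{V}$
$\left(O{\left(L{\left(2,-1 \right)} \right)} + 75\right) D{\left(-9,-10 \right)} = \left(\sqrt{-2 + 3 \cdot 2} + 75\right) \left(-3\right) = \left(\sqrt{-2 + 6} + 75\right) \left(-3\right) = \left(\sqrt{4} + 75\right) \left(-3\right) = \left(2 + 75\right) \left(-3\right) = 77 \left(-3\right) = -231$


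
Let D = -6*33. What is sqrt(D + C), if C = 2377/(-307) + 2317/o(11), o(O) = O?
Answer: sqrt(55808302)/3377 ≈ 2.2122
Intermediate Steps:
D = -198
C = 685172/3377 (C = 2377/(-307) + 2317/11 = 2377*(-1/307) + 2317*(1/11) = -2377/307 + 2317/11 = 685172/3377 ≈ 202.89)
sqrt(D + C) = sqrt(-198 + 685172/3377) = sqrt(16526/3377) = sqrt(55808302)/3377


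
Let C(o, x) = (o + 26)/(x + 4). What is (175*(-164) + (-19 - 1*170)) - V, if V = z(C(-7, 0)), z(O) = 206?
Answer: -29095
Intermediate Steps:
C(o, x) = (26 + o)/(4 + x)
V = 206
(175*(-164) + (-19 - 1*170)) - V = (175*(-164) + (-19 - 1*170)) - 1*206 = (-28700 + (-19 - 170)) - 206 = (-28700 - 189) - 206 = -28889 - 206 = -29095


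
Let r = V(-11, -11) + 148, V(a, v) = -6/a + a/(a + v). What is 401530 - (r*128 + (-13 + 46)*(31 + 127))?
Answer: 4149620/11 ≈ 3.7724e+5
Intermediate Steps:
r = 3279/22 (r = ((-11)² - 6*(-11) - 6*(-11))/((-11)*(-11 - 11)) + 148 = -1/11*(121 + 66 + 66)/(-22) + 148 = -1/11*(-1/22)*253 + 148 = 23/22 + 148 = 3279/22 ≈ 149.05)
401530 - (r*128 + (-13 + 46)*(31 + 127)) = 401530 - ((3279/22)*128 + (-13 + 46)*(31 + 127)) = 401530 - (209856/11 + 33*158) = 401530 - (209856/11 + 5214) = 401530 - 1*267210/11 = 401530 - 267210/11 = 4149620/11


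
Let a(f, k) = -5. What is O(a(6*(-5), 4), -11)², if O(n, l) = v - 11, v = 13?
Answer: 4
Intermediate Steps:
O(n, l) = 2 (O(n, l) = 13 - 11 = 2)
O(a(6*(-5), 4), -11)² = 2² = 4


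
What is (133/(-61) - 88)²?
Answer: 30261001/3721 ≈ 8132.5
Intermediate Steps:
(133/(-61) - 88)² = (133*(-1/61) - 88)² = (-133/61 - 88)² = (-5501/61)² = 30261001/3721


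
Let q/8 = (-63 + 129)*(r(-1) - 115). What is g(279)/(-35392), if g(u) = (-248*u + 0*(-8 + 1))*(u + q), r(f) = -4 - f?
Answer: -536454225/4424 ≈ -1.2126e+5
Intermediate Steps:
q = -62304 (q = 8*((-63 + 129)*((-4 - 1*(-1)) - 115)) = 8*(66*((-4 + 1) - 115)) = 8*(66*(-3 - 115)) = 8*(66*(-118)) = 8*(-7788) = -62304)
g(u) = -248*u*(-62304 + u) (g(u) = (-248*u + 0*(-8 + 1))*(u - 62304) = (-248*u + 0*(-7))*(-62304 + u) = (-248*u + 0)*(-62304 + u) = (-248*u)*(-62304 + u) = -248*u*(-62304 + u))
g(279)/(-35392) = (248*279*(62304 - 1*279))/(-35392) = (248*279*(62304 - 279))*(-1/35392) = (248*279*62025)*(-1/35392) = 4291633800*(-1/35392) = -536454225/4424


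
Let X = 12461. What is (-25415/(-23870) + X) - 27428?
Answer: -71447375/4774 ≈ -14966.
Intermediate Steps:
(-25415/(-23870) + X) - 27428 = (-25415/(-23870) + 12461) - 27428 = (-25415*(-1/23870) + 12461) - 27428 = (5083/4774 + 12461) - 27428 = 59493897/4774 - 27428 = -71447375/4774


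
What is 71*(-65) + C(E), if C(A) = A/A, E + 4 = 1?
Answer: -4614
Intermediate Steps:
E = -3 (E = -4 + 1 = -3)
C(A) = 1
71*(-65) + C(E) = 71*(-65) + 1 = -4615 + 1 = -4614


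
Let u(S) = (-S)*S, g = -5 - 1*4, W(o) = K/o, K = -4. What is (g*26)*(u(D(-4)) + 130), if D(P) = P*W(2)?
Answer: -15444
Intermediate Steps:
W(o) = -4/o
g = -9 (g = -5 - 4 = -9)
D(P) = -2*P (D(P) = P*(-4/2) = P*(-4*½) = P*(-2) = -2*P)
u(S) = -S²
(g*26)*(u(D(-4)) + 130) = (-9*26)*(-(-2*(-4))² + 130) = -234*(-1*8² + 130) = -234*(-1*64 + 130) = -234*(-64 + 130) = -234*66 = -15444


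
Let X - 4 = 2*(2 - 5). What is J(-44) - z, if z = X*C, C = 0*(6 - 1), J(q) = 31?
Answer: 31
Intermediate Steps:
X = -2 (X = 4 + 2*(2 - 5) = 4 + 2*(-3) = 4 - 6 = -2)
C = 0 (C = 0*5 = 0)
z = 0 (z = -2*0 = 0)
J(-44) - z = 31 - 1*0 = 31 + 0 = 31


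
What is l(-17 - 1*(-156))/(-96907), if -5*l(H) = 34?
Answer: 34/484535 ≈ 7.0170e-5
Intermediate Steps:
l(H) = -34/5 (l(H) = -1/5*34 = -34/5)
l(-17 - 1*(-156))/(-96907) = -34/5/(-96907) = -34/5*(-1/96907) = 34/484535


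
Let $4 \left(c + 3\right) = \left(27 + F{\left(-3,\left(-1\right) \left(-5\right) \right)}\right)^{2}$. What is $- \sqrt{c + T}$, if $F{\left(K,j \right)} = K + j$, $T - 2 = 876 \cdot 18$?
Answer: $- \frac{9 \sqrt{789}}{2} \approx -126.4$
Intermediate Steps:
$T = 15770$ ($T = 2 + 876 \cdot 18 = 2 + 15768 = 15770$)
$c = \frac{829}{4}$ ($c = -3 + \frac{\left(27 - -2\right)^{2}}{4} = -3 + \frac{\left(27 + \left(-3 + 5\right)\right)^{2}}{4} = -3 + \frac{\left(27 + 2\right)^{2}}{4} = -3 + \frac{29^{2}}{4} = -3 + \frac{1}{4} \cdot 841 = -3 + \frac{841}{4} = \frac{829}{4} \approx 207.25$)
$- \sqrt{c + T} = - \sqrt{\frac{829}{4} + 15770} = - \sqrt{\frac{63909}{4}} = - \frac{9 \sqrt{789}}{2}$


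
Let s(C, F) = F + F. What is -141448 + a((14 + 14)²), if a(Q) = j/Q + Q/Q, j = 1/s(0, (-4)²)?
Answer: -3548622335/25088 ≈ -1.4145e+5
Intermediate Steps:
s(C, F) = 2*F
j = 1/32 (j = 1/(2*(-4)²) = 1/(2*16) = 1/32 ≈ 0.031250)
a(Q) = 1 + 1/(32*Q) (a(Q) = 1/(32*Q) + Q/Q = 1/(32*Q) + 1 = 1 + 1/(32*Q))
-141448 + a((14 + 14)²) = -141448 + (1/32 + (14 + 14)²)/((14 + 14)²) = -141448 + (1/32 + 28²)/(28²) = -141448 + (1/32 + 784)/784 = -141448 + (1/784)*(25089/32) = -141448 + 25089/25088 = -3548622335/25088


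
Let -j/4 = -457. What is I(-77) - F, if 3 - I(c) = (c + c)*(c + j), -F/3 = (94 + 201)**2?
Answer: 530732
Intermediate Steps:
F = -261075 (F = -3*(94 + 201)**2 = -3*295**2 = -3*87025 = -261075)
j = 1828 (j = -4*(-457) = 1828)
I(c) = 3 - 2*c*(1828 + c) (I(c) = 3 - (c + c)*(c + 1828) = 3 - 2*c*(1828 + c))
I(-77) - F = (3 - 3656*(-77) - 2*(-77)**2) - 1*(-261075) = (3 + 281512 - 2*5929) + 261075 = (3 + 281512 - 11858) + 261075 = 269657 + 261075 = 530732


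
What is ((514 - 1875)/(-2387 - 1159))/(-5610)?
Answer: -1361/19893060 ≈ -6.8416e-5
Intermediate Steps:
((514 - 1875)/(-2387 - 1159))/(-5610) = -1361/(-3546)*(-1/5610) = -1361*(-1/3546)*(-1/5610) = (1361/3546)*(-1/5610) = -1361/19893060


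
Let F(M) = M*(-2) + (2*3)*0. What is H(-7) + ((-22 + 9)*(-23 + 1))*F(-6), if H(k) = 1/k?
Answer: 24023/7 ≈ 3431.9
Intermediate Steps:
H(k) = 1/k
F(M) = -2*M (F(M) = -2*M + 6*0 = -2*M + 0 = -2*M)
H(-7) + ((-22 + 9)*(-23 + 1))*F(-6) = 1/(-7) + ((-22 + 9)*(-23 + 1))*(-2*(-6)) = -⅐ - 13*(-22)*12 = -⅐ + 286*12 = -⅐ + 3432 = 24023/7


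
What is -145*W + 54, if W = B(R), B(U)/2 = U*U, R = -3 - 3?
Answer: -10386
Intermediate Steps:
R = -6
B(U) = 2*U² (B(U) = 2*(U*U) = 2*U²)
W = 72 (W = 2*(-6)² = 2*36 = 72)
-145*W + 54 = -145*72 + 54 = -10440 + 54 = -10386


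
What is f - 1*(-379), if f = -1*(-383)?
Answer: 762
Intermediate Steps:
f = 383
f - 1*(-379) = 383 - 1*(-379) = 383 + 379 = 762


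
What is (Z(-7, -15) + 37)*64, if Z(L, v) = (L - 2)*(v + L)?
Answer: 15040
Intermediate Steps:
Z(L, v) = (-2 + L)*(L + v)
(Z(-7, -15) + 37)*64 = (((-7)² - 2*(-7) - 2*(-15) - 7*(-15)) + 37)*64 = ((49 + 14 + 30 + 105) + 37)*64 = (198 + 37)*64 = 235*64 = 15040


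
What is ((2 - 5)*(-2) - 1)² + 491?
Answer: 516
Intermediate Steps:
((2 - 5)*(-2) - 1)² + 491 = (-3*(-2) - 1)² + 491 = (6 - 1)² + 491 = 5² + 491 = 25 + 491 = 516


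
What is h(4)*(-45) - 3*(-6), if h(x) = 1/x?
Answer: 27/4 ≈ 6.7500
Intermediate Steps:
h(4)*(-45) - 3*(-6) = -45/4 - 3*(-6) = (¼)*(-45) + 18 = -45/4 + 18 = 27/4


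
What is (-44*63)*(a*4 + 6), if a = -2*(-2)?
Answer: -60984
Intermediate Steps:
a = 4
(-44*63)*(a*4 + 6) = (-44*63)*(4*4 + 6) = -2772*(16 + 6) = -2772*22 = -60984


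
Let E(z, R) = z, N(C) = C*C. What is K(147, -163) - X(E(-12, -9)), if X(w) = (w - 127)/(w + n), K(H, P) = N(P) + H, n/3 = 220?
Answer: 17312107/648 ≈ 26716.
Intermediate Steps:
n = 660 (n = 3*220 = 660)
N(C) = C**2
K(H, P) = H + P**2 (K(H, P) = P**2 + H = H + P**2)
X(w) = (-127 + w)/(660 + w) (X(w) = (w - 127)/(w + 660) = (-127 + w)/(660 + w))
K(147, -163) - X(E(-12, -9)) = (147 + (-163)**2) - (-127 - 12)/(660 - 12) = (147 + 26569) - (-139)/648 = 26716 - (-139)/648 = 26716 - 1*(-139/648) = 26716 + 139/648 = 17312107/648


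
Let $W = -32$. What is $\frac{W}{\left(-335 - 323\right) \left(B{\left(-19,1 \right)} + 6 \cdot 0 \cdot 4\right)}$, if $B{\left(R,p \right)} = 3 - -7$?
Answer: $\frac{8}{1645} \approx 0.0048632$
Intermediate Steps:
$B{\left(R,p \right)} = 10$ ($B{\left(R,p \right)} = 3 + 7 = 10$)
$\frac{W}{\left(-335 - 323\right) \left(B{\left(-19,1 \right)} + 6 \cdot 0 \cdot 4\right)} = - \frac{32}{\left(-335 - 323\right) \left(10 + 6 \cdot 0 \cdot 4\right)} = - \frac{32}{\left(-658\right) \left(10 + 0 \cdot 4\right)} = - \frac{32}{\left(-658\right) \left(10 + 0\right)} = - \frac{32}{\left(-658\right) 10} = - \frac{32}{-6580} = \left(-32\right) \left(- \frac{1}{6580}\right) = \frac{8}{1645}$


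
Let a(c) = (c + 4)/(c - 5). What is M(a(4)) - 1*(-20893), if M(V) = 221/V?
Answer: 166923/8 ≈ 20865.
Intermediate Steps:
a(c) = (4 + c)/(-5 + c)
M(a(4)) - 1*(-20893) = 221/(((4 + 4)/(-5 + 4))) - 1*(-20893) = 221/((8/(-1))) + 20893 = 221/((-1*8)) + 20893 = 221/(-8) + 20893 = 221*(-⅛) + 20893 = -221/8 + 20893 = 166923/8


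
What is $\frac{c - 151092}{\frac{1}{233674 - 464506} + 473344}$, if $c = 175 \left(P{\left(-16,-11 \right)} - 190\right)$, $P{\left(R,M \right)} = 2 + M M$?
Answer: $- \frac{37583373744}{109262942207} \approx -0.34397$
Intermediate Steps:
$P{\left(R,M \right)} = 2 + M^{2}$
$c = -11725$ ($c = 175 \left(\left(2 + \left(-11\right)^{2}\right) - 190\right) = 175 \left(\left(2 + 121\right) - 190\right) = 175 \left(123 - 190\right) = 175 \left(-67\right) = -11725$)
$\frac{c - 151092}{\frac{1}{233674 - 464506} + 473344} = \frac{-11725 - 151092}{\frac{1}{233674 - 464506} + 473344} = - \frac{162817}{\frac{1}{-230832} + 473344} = - \frac{162817}{- \frac{1}{230832} + 473344} = - \frac{162817}{\frac{109262942207}{230832}} = \left(-162817\right) \frac{230832}{109262942207} = - \frac{37583373744}{109262942207}$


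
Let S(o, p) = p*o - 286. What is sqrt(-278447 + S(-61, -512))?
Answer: I*sqrt(247501) ≈ 497.49*I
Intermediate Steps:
S(o, p) = -286 + o*p (S(o, p) = o*p - 286 = -286 + o*p)
sqrt(-278447 + S(-61, -512)) = sqrt(-278447 + (-286 - 61*(-512))) = sqrt(-278447 + (-286 + 31232)) = sqrt(-278447 + 30946) = sqrt(-247501) = I*sqrt(247501)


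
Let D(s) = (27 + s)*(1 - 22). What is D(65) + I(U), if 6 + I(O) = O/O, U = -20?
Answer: -1937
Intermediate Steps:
I(O) = -5 (I(O) = -6 + O/O = -6 + 1 = -5)
D(s) = -567 - 21*s (D(s) = (27 + s)*(-21) = -567 - 21*s)
D(65) + I(U) = (-567 - 21*65) - 5 = (-567 - 1365) - 5 = -1932 - 5 = -1937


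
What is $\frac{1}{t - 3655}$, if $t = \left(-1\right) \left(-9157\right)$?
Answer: $\frac{1}{5502} \approx 0.00018175$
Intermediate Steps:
$t = 9157$
$\frac{1}{t - 3655} = \frac{1}{9157 - 3655} = \frac{1}{5502}$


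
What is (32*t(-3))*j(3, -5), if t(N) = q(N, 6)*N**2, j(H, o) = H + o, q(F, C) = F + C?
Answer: -1728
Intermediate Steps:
q(F, C) = C + F
t(N) = N**2*(6 + N) (t(N) = (6 + N)*N**2 = N**2*(6 + N))
(32*t(-3))*j(3, -5) = (32*((-3)**2*(6 - 3)))*(3 - 5) = (32*(9*3))*(-2) = (32*27)*(-2) = 864*(-2) = -1728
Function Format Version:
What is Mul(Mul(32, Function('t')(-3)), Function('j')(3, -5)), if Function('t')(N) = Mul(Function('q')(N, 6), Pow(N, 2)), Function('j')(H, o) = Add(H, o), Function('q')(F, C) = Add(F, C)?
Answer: -1728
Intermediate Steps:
Function('q')(F, C) = Add(C, F)
Function('t')(N) = Mul(Pow(N, 2), Add(6, N)) (Function('t')(N) = Mul(Add(6, N), Pow(N, 2)) = Mul(Pow(N, 2), Add(6, N)))
Mul(Mul(32, Function('t')(-3)), Function('j')(3, -5)) = Mul(Mul(32, Mul(Pow(-3, 2), Add(6, -3))), Add(3, -5)) = Mul(Mul(32, Mul(9, 3)), -2) = Mul(Mul(32, 27), -2) = Mul(864, -2) = -1728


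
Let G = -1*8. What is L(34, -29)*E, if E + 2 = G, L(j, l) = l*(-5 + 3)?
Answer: -580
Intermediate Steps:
G = -8
L(j, l) = -2*l (L(j, l) = l*(-2) = -2*l)
E = -10 (E = -2 - 8 = -10)
L(34, -29)*E = -2*(-29)*(-10) = 58*(-10) = -580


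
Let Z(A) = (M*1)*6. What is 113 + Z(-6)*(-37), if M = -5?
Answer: 1223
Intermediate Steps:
Z(A) = -30 (Z(A) = -5*1*6 = -5*6 = -30)
113 + Z(-6)*(-37) = 113 - 30*(-37) = 113 + 1110 = 1223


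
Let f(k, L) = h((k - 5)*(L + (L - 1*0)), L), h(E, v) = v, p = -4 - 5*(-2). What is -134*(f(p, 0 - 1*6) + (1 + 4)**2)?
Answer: -2546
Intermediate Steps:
p = 6 (p = -4 + 10 = 6)
f(k, L) = L
-134*(f(p, 0 - 1*6) + (1 + 4)**2) = -134*((0 - 1*6) + (1 + 4)**2) = -134*((0 - 6) + 5**2) = -134*(-6 + 25) = -134*19 = -2546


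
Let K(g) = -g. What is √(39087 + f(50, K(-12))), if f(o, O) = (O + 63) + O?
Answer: √39174 ≈ 197.92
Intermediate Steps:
f(o, O) = 63 + 2*O (f(o, O) = (63 + O) + O = 63 + 2*O)
√(39087 + f(50, K(-12))) = √(39087 + (63 + 2*(-1*(-12)))) = √(39087 + (63 + 2*12)) = √(39087 + (63 + 24)) = √(39087 + 87) = √39174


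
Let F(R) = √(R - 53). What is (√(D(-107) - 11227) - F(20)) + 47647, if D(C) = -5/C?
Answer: 47647 - I*√33 + 42*I*√72867/107 ≈ 47647.0 + 100.21*I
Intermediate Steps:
F(R) = √(-53 + R)
(√(D(-107) - 11227) - F(20)) + 47647 = (√(-5/(-107) - 11227) - √(-53 + 20)) + 47647 = (√(-5*(-1/107) - 11227) - √(-33)) + 47647 = (√(5/107 - 11227) - I*√33) + 47647 = (√(-1201284/107) - I*√33) + 47647 = (42*I*√72867/107 - I*√33) + 47647 = (-I*√33 + 42*I*√72867/107) + 47647 = 47647 - I*√33 + 42*I*√72867/107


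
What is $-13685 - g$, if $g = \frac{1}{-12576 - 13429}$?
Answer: $- \frac{355878424}{26005} \approx -13685.0$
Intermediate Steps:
$g = - \frac{1}{26005}$ ($g = \frac{1}{-26005} = - \frac{1}{26005} \approx -3.8454 \cdot 10^{-5}$)
$-13685 - g = -13685 - - \frac{1}{26005} = -13685 + \frac{1}{26005} = - \frac{355878424}{26005}$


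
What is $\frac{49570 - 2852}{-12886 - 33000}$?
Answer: $- \frac{23359}{22943} \approx -1.0181$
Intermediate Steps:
$\frac{49570 - 2852}{-12886 - 33000} = \frac{46718}{-45886} = 46718 \left(- \frac{1}{45886}\right) = - \frac{23359}{22943}$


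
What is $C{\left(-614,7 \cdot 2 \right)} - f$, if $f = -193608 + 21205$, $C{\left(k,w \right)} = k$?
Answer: $171789$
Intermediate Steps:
$f = -172403$
$C{\left(-614,7 \cdot 2 \right)} - f = -614 - -172403 = -614 + 172403 = 171789$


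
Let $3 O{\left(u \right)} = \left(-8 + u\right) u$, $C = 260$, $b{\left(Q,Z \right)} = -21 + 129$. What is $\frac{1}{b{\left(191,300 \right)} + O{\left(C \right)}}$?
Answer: $\frac{1}{21948} \approx 4.5562 \cdot 10^{-5}$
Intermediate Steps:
$b{\left(Q,Z \right)} = 108$
$O{\left(u \right)} = \frac{u \left(-8 + u\right)}{3}$ ($O{\left(u \right)} = \frac{\left(-8 + u\right) u}{3} = \frac{u \left(-8 + u\right)}{3}$)
$\frac{1}{b{\left(191,300 \right)} + O{\left(C \right)}} = \frac{1}{108 + \frac{1}{3} \cdot 260 \left(-8 + 260\right)} = \frac{1}{108 + \frac{1}{3} \cdot 260 \cdot 252} = \frac{1}{108 + 21840} = \frac{1}{21948}$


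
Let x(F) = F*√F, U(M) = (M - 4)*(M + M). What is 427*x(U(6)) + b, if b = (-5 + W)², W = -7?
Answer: 144 + 20496*√6 ≈ 50349.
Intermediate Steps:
U(M) = 2*M*(-4 + M) (U(M) = (-4 + M)*(2*M) = 2*M*(-4 + M))
x(F) = F^(3/2)
b = 144 (b = (-5 - 7)² = (-12)² = 144)
427*x(U(6)) + b = 427*(2*6*(-4 + 6))^(3/2) + 144 = 427*(2*6*2)^(3/2) + 144 = 427*24^(3/2) + 144 = 427*(48*√6) + 144 = 20496*√6 + 144 = 144 + 20496*√6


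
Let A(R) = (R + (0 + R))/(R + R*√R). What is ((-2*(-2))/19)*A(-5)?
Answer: 4/57 - 4*I*√5/57 ≈ 0.070175 - 0.15692*I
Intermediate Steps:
A(R) = 2*R/(R + R^(3/2)) (A(R) = (R + R)/(R + R^(3/2)) = (2*R)/(R + R^(3/2)) = 2*R/(R + R^(3/2)))
((-2*(-2))/19)*A(-5) = ((-2*(-2))/19)*(2*(-5)/(-5 + (-5)^(3/2))) = ((1/19)*4)*(2*(-5)/(-5 - 5*I*√5)) = 4*(-10/(-5 - 5*I*√5))/19 = -40/(19*(-5 - 5*I*√5))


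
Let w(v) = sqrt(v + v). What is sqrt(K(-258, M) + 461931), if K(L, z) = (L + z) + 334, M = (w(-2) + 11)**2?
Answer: 2*sqrt(115531 + 11*I) ≈ 679.8 + 0.032363*I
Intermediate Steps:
w(v) = sqrt(2)*sqrt(v) (w(v) = sqrt(2*v) = sqrt(2)*sqrt(v))
M = (11 + 2*I)**2 (M = (sqrt(2)*sqrt(-2) + 11)**2 = (sqrt(2)*(I*sqrt(2)) + 11)**2 = (2*I + 11)**2 = (11 + 2*I)**2 ≈ 117.0 + 44.0*I)
K(L, z) = 334 + L + z
sqrt(K(-258, M) + 461931) = sqrt((334 - 258 + (117 + 44*I)) + 461931) = sqrt((193 + 44*I) + 461931) = sqrt(462124 + 44*I)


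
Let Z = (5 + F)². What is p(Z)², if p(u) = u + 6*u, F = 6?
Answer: 717409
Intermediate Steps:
Z = 121 (Z = (5 + 6)² = 11² = 121)
p(u) = 7*u
p(Z)² = (7*121)² = 847² = 717409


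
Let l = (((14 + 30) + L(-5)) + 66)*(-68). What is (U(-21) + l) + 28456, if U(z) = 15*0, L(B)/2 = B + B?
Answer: 22336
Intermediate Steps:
L(B) = 4*B (L(B) = 2*(B + B) = 2*(2*B) = 4*B)
U(z) = 0
l = -6120 (l = (((14 + 30) + 4*(-5)) + 66)*(-68) = ((44 - 20) + 66)*(-68) = (24 + 66)*(-68) = 90*(-68) = -6120)
(U(-21) + l) + 28456 = (0 - 6120) + 28456 = -6120 + 28456 = 22336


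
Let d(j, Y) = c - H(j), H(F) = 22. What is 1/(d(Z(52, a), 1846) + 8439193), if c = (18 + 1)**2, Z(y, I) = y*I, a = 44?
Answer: 1/8439532 ≈ 1.1849e-7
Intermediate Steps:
Z(y, I) = I*y
c = 361 (c = 19**2 = 361)
d(j, Y) = 339 (d(j, Y) = 361 - 1*22 = 361 - 22 = 339)
1/(d(Z(52, a), 1846) + 8439193) = 1/(339 + 8439193) = 1/8439532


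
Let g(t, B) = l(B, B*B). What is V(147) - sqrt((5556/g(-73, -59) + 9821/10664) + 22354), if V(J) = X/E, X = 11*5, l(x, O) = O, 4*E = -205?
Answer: -44/41 - sqrt(2212526340819986)/314588 ≈ -150.59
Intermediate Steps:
E = -205/4 (E = (1/4)*(-205) = -205/4 ≈ -51.250)
g(t, B) = B**2 (g(t, B) = B*B = B**2)
X = 55
V(J) = -44/41 (V(J) = 55/(-205/4) = 55*(-4/205) = -44/41)
V(147) - sqrt((5556/g(-73, -59) + 9821/10664) + 22354) = -44/41 - sqrt((5556/((-59)**2) + 9821/10664) + 22354) = -44/41 - sqrt((5556/3481 + 9821*(1/10664)) + 22354) = -44/41 - sqrt((5556*(1/3481) + 9821/10664) + 22354) = -44/41 - sqrt((5556/3481 + 9821/10664) + 22354) = -44/41 - sqrt(93436085/37121384 + 22354) = -44/41 - sqrt(829904854021/37121384) = -44/41 - sqrt(2212526340819986)/314588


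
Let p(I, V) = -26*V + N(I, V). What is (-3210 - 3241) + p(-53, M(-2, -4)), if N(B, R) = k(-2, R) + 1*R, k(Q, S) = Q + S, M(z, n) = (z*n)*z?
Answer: -6069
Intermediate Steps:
M(z, n) = n*z² (M(z, n) = (n*z)*z = n*z²)
N(B, R) = -2 + 2*R (N(B, R) = (-2 + R) + 1*R = (-2 + R) + R = -2 + 2*R)
p(I, V) = -2 - 24*V (p(I, V) = -26*V + (-2 + 2*V) = -2 - 24*V)
(-3210 - 3241) + p(-53, M(-2, -4)) = (-3210 - 3241) + (-2 - (-96)*(-2)²) = -6451 + (-2 - (-96)*4) = -6451 + (-2 - 24*(-16)) = -6451 + (-2 + 384) = -6451 + 382 = -6069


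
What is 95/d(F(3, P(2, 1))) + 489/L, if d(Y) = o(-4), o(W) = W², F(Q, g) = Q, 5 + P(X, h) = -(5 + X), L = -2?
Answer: -3817/16 ≈ -238.56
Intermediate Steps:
P(X, h) = -10 - X (P(X, h) = -5 - (5 + X) = -5 + (-5 - X) = -10 - X)
d(Y) = 16 (d(Y) = (-4)² = 16)
95/d(F(3, P(2, 1))) + 489/L = 95/16 + 489/(-2) = 95*(1/16) + 489*(-½) = 95/16 - 489/2 = -3817/16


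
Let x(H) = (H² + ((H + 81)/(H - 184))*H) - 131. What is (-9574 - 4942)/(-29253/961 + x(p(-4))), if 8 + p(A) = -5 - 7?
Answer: -711443676/11985161 ≈ -59.360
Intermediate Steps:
p(A) = -20 (p(A) = -8 + (-5 - 7) = -8 - 12 = -20)
x(H) = -131 + H² + H*(81 + H)/(-184 + H) (x(H) = (H² + ((81 + H)/(-184 + H))*H) - 131 = (H² + H*(81 + H)/(-184 + H)) - 131 = -131 + H² + H*(81 + H)/(-184 + H))
(-9574 - 4942)/(-29253/961 + x(p(-4))) = (-9574 - 4942)/(-29253/961 + (24104 + (-20)³ - 183*(-20)² - 50*(-20))/(-184 - 20)) = -14516/(-29253*1/961 + (24104 - 8000 - 183*400 + 1000)/(-204)) = -14516/(-29253/961 - (24104 - 8000 - 73200 + 1000)/204) = -14516/(-29253/961 - 1/204*(-56096)) = -14516/(-29253/961 + 14024/51) = -14516/11985161/49011 = -14516*49011/11985161 = -711443676/11985161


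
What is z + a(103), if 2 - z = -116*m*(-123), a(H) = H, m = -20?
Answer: 285465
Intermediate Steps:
z = 285362 (z = 2 - (-116*(-20))*(-123) = 2 - 2320*(-123) = 2 - 1*(-285360) = 2 + 285360 = 285362)
z + a(103) = 285362 + 103 = 285465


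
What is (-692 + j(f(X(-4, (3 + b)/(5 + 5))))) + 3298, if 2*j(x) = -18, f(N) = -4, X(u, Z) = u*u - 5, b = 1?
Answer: 2597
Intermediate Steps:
X(u, Z) = -5 + u² (X(u, Z) = u² - 5 = -5 + u²)
j(x) = -9 (j(x) = (½)*(-18) = -9)
(-692 + j(f(X(-4, (3 + b)/(5 + 5))))) + 3298 = (-692 - 9) + 3298 = -701 + 3298 = 2597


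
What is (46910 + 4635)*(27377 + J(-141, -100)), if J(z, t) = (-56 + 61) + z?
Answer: 1404137345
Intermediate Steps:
J(z, t) = 5 + z
(46910 + 4635)*(27377 + J(-141, -100)) = (46910 + 4635)*(27377 + (5 - 141)) = 51545*(27377 - 136) = 51545*27241 = 1404137345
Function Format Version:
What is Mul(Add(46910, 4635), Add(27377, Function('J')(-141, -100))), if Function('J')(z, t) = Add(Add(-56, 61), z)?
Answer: 1404137345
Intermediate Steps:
Function('J')(z, t) = Add(5, z)
Mul(Add(46910, 4635), Add(27377, Function('J')(-141, -100))) = Mul(Add(46910, 4635), Add(27377, Add(5, -141))) = Mul(51545, Add(27377, -136)) = Mul(51545, 27241) = 1404137345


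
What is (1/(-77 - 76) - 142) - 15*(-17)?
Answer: 17288/153 ≈ 112.99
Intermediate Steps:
(1/(-77 - 76) - 142) - 15*(-17) = (1/(-153) - 142) + 255 = (-1/153 - 142) + 255 = -21727/153 + 255 = 17288/153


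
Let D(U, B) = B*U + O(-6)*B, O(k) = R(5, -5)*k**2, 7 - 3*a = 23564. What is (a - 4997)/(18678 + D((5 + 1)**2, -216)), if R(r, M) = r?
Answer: 19274/41967 ≈ 0.45927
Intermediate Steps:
a = -23557/3 (a = 7/3 - 1/3*23564 = 7/3 - 23564/3 = -23557/3 ≈ -7852.3)
O(k) = 5*k**2
D(U, B) = 180*B + B*U (D(U, B) = B*U + (5*(-6)**2)*B = B*U + (5*36)*B = B*U + 180*B = 180*B + B*U)
(a - 4997)/(18678 + D((5 + 1)**2, -216)) = (-23557/3 - 4997)/(18678 - 216*(180 + (5 + 1)**2)) = -38548/(3*(18678 - 216*(180 + 6**2))) = -38548/(3*(18678 - 216*(180 + 36))) = -38548/(3*(18678 - 216*216)) = -38548/(3*(18678 - 46656)) = -38548/3/(-27978) = -38548/3*(-1/27978) = 19274/41967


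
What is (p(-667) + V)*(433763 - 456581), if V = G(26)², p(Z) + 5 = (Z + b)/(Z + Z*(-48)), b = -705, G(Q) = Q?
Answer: -479949408126/31349 ≈ -1.5310e+7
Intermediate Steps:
p(Z) = -5 - (-705 + Z)/(47*Z) (p(Z) = -5 + (Z - 705)/(Z + Z*(-48)) = -5 + (-705 + Z)/(Z - 48*Z) = -5 + (-705 + Z)/((-47*Z)) = -5 + (-705 + Z)*(-1/(47*Z)) = -5 - (-705 + Z)/(47*Z))
V = 676 (V = 26² = 676)
(p(-667) + V)*(433763 - 456581) = ((-236/47 + 15/(-667)) + 676)*(433763 - 456581) = ((-236/47 + 15*(-1/667)) + 676)*(-22818) = ((-236/47 - 15/667) + 676)*(-22818) = (-158117/31349 + 676)*(-22818) = (21033807/31349)*(-22818) = -479949408126/31349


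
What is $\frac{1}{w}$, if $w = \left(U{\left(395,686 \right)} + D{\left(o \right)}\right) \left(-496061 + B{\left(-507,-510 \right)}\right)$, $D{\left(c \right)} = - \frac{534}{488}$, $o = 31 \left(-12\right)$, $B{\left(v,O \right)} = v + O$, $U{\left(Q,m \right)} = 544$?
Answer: $- \frac{122}{32923712791} \approx -3.7055 \cdot 10^{-9}$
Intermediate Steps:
$B{\left(v,O \right)} = O + v$
$o = -372$
$D{\left(c \right)} = - \frac{267}{244}$ ($D{\left(c \right)} = \left(-534\right) \frac{1}{488} = - \frac{267}{244}$)
$w = - \frac{32923712791}{122}$ ($w = \left(544 - \frac{267}{244}\right) \left(-496061 - 1017\right) = \frac{132469 \left(-496061 - 1017\right)}{244} = \frac{132469}{244} \left(-497078\right) = - \frac{32923712791}{122} \approx -2.6987 \cdot 10^{8}$)
$\frac{1}{w} = \frac{1}{- \frac{32923712791}{122}} = - \frac{122}{32923712791}$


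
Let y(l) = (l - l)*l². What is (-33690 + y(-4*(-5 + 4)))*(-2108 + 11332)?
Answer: -310756560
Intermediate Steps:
y(l) = 0 (y(l) = 0*l² = 0)
(-33690 + y(-4*(-5 + 4)))*(-2108 + 11332) = (-33690 + 0)*(-2108 + 11332) = -33690*9224 = -310756560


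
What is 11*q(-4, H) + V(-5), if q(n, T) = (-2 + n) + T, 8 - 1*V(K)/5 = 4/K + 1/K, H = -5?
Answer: -76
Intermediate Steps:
V(K) = 40 - 25/K (V(K) = 40 - 5*(4/K + 1/K) = 40 - 25/K)
q(n, T) = -2 + T + n
11*q(-4, H) + V(-5) = 11*(-2 - 5 - 4) + (40 - 25/(-5)) = 11*(-11) + (40 - 25*(-⅕)) = -121 + (40 + 5) = -121 + 45 = -76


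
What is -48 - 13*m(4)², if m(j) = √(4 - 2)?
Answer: -74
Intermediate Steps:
m(j) = √2
-48 - 13*m(4)² = -48 - 13*(√2)² = -48 - 13*2 = -48 - 26 = -74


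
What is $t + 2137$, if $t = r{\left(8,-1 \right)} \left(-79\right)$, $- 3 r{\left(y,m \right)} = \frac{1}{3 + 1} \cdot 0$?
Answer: $2137$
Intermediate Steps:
$r{\left(y,m \right)} = 0$ ($r{\left(y,m \right)} = - \frac{\frac{1}{3 + 1} \cdot 0}{3} = - \frac{\frac{1}{4} \cdot 0}{3} = \left(- \frac{1}{3}\right) 0 = 0$)
$t = 0$ ($t = 0 \left(-79\right) = 0$)
$t + 2137 = 0 + 2137 = 2137$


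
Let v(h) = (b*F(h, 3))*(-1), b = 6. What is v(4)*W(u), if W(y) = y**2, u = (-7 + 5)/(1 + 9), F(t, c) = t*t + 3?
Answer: -114/25 ≈ -4.5600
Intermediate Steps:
F(t, c) = 3 + t**2 (F(t, c) = t**2 + 3 = 3 + t**2)
u = -1/5 (u = -2/10 = -2*1/10 = -1/5 ≈ -0.20000)
v(h) = -18 - 6*h**2 (v(h) = (6*(3 + h**2))*(-1) = (18 + 6*h**2)*(-1) = -18 - 6*h**2)
v(4)*W(u) = (-18 - 6*4**2)*(-1/5)**2 = (-18 - 6*16)*(1/25) = (-18 - 96)*(1/25) = -114*1/25 = -114/25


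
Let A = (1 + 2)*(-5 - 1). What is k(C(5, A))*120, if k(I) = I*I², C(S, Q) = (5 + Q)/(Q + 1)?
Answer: 263640/4913 ≈ 53.662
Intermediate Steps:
A = -18 (A = 3*(-6) = -18)
C(S, Q) = (5 + Q)/(1 + Q)
k(I) = I³
k(C(5, A))*120 = ((5 - 18)/(1 - 18))³*120 = (-13/(-17))³*120 = (-1/17*(-13))³*120 = (13/17)³*120 = (2197/4913)*120 = 263640/4913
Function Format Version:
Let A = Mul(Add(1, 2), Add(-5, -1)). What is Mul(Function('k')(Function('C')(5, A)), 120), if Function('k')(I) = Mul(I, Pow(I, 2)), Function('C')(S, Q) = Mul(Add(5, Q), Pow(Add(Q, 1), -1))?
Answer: Rational(263640, 4913) ≈ 53.662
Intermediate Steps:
A = -18 (A = Mul(3, -6) = -18)
Function('C')(S, Q) = Mul(Pow(Add(1, Q), -1), Add(5, Q)) (Function('C')(S, Q) = Mul(Add(5, Q), Pow(Add(1, Q), -1)) = Mul(Pow(Add(1, Q), -1), Add(5, Q)))
Function('k')(I) = Pow(I, 3)
Mul(Function('k')(Function('C')(5, A)), 120) = Mul(Pow(Mul(Pow(Add(1, -18), -1), Add(5, -18)), 3), 120) = Mul(Pow(Mul(Pow(-17, -1), -13), 3), 120) = Mul(Pow(Mul(Rational(-1, 17), -13), 3), 120) = Mul(Pow(Rational(13, 17), 3), 120) = Mul(Rational(2197, 4913), 120) = Rational(263640, 4913)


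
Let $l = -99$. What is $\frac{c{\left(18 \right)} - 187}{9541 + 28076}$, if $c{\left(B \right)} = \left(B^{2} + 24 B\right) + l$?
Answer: $\frac{470}{37617} \approx 0.012494$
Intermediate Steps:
$c{\left(B \right)} = -99 + B^{2} + 24 B$ ($c{\left(B \right)} = \left(B^{2} + 24 B\right) - 99 = -99 + B^{2} + 24 B$)
$\frac{c{\left(18 \right)} - 187}{9541 + 28076} = \frac{\left(-99 + 18^{2} + 24 \cdot 18\right) - 187}{9541 + 28076} = \frac{\left(-99 + 324 + 432\right) - 187}{37617} = \left(657 - 187\right) \frac{1}{37617} = 470 \cdot \frac{1}{37617} = \frac{470}{37617}$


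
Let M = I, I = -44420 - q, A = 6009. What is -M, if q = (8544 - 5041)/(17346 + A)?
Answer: 1037432603/23355 ≈ 44420.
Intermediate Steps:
q = 3503/23355 (q = (8544 - 5041)/(17346 + 6009) = 3503/23355 ≈ 0.14999)
I = -1037432603/23355 (I = -44420 - 1*3503/23355 = -44420 - 3503/23355 = -1037432603/23355 ≈ -44420.)
M = -1037432603/23355 ≈ -44420.
-M = -1*(-1037432603/23355) = 1037432603/23355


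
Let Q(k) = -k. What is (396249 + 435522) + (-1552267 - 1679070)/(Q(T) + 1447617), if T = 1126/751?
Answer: 904265102311724/1087159241 ≈ 8.3177e+5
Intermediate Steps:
T = 1126/751 (T = 1126*(1/751) = 1126/751 ≈ 1.4993)
(396249 + 435522) + (-1552267 - 1679070)/(Q(T) + 1447617) = (396249 + 435522) + (-1552267 - 1679070)/(-1*1126/751 + 1447617) = 831771 - 3231337/(-1126/751 + 1447617) = 831771 - 3231337/1087159241/751 = 831771 - 3231337*751/1087159241 = 831771 - 2426734087/1087159241 = 904265102311724/1087159241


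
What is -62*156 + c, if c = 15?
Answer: -9657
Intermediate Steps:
-62*156 + c = -62*156 + 15 = -9672 + 15 = -9657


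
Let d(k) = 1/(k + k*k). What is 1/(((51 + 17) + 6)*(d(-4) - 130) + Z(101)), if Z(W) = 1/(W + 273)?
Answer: -561/5393359 ≈ -0.00010402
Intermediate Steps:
d(k) = 1/(k + k**2)
Z(W) = 1/(273 + W)
1/(((51 + 17) + 6)*(d(-4) - 130) + Z(101)) = 1/(((51 + 17) + 6)*(1/((-4)*(1 - 4)) - 130) + 1/(273 + 101)) = 1/((68 + 6)*(-1/4/(-3) - 130) + 1/374) = 1/(74*(-1/4*(-1/3) - 130) + 1/374) = 1/(74*(1/12 - 130) + 1/374) = 1/(74*(-1559/12) + 1/374) = 1/(-57683/6 + 1/374) = 1/(-5393359/561) = -561/5393359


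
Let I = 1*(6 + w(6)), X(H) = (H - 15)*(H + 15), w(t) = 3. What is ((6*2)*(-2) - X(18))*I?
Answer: -1107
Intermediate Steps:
X(H) = (-15 + H)*(15 + H)
I = 9 (I = 1*(6 + 3) = 1*9 = 9)
((6*2)*(-2) - X(18))*I = ((6*2)*(-2) - (-225 + 18²))*9 = (12*(-2) - (-225 + 324))*9 = (-24 - 1*99)*9 = (-24 - 99)*9 = -123*9 = -1107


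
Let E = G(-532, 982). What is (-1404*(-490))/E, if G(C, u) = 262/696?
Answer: 239410080/131 ≈ 1.8276e+6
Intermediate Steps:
G(C, u) = 131/348 (G(C, u) = 262*(1/696) = 131/348)
E = 131/348 ≈ 0.37644
(-1404*(-490))/E = (-1404*(-490))/(131/348) = 687960*(348/131) = 239410080/131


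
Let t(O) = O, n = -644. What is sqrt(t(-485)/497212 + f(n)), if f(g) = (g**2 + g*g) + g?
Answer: sqrt(51225667432120453)/248606 ≈ 910.40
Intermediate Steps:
f(g) = g + 2*g**2 (f(g) = (g**2 + g**2) + g = 2*g**2 + g = g + 2*g**2)
sqrt(t(-485)/497212 + f(n)) = sqrt(-485/497212 - 644*(1 + 2*(-644))) = sqrt(-485*1/497212 - 644*(1 - 1288)) = sqrt(-485/497212 - 644*(-1287)) = sqrt(-485/497212 + 828828) = sqrt(412103227051/497212) = sqrt(51225667432120453)/248606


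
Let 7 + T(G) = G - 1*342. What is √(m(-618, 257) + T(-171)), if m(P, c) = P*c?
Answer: I*√159346 ≈ 399.18*I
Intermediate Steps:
T(G) = -349 + G (T(G) = -7 + (G - 1*342) = -7 + (G - 342) = -7 + (-342 + G) = -349 + G)
√(m(-618, 257) + T(-171)) = √(-618*257 + (-349 - 171)) = √(-158826 - 520) = √(-159346) = I*√159346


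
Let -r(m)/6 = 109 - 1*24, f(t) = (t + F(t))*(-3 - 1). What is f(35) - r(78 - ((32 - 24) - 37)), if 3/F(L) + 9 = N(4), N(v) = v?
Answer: 1862/5 ≈ 372.40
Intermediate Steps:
F(L) = -3/5 (F(L) = 3/(-9 + 4) = 3/(-5) = 3*(-1/5) = -3/5)
f(t) = 12/5 - 4*t (f(t) = (t - 3/5)*(-3 - 1) = (-3/5 + t)*(-4) = 12/5 - 4*t)
r(m) = -510 (r(m) = -6*(109 - 1*24) = -6*(109 - 24) = -6*85 = -510)
f(35) - r(78 - ((32 - 24) - 37)) = (12/5 - 4*35) - 1*(-510) = (12/5 - 140) + 510 = -688/5 + 510 = 1862/5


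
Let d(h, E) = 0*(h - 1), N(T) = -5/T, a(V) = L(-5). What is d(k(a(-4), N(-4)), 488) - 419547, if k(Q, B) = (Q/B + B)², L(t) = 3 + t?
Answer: -419547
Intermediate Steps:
a(V) = -2 (a(V) = 3 - 5 = -2)
k(Q, B) = (B + Q/B)²
d(h, E) = 0 (d(h, E) = 0*(-1 + h) = 0)
d(k(a(-4), N(-4)), 488) - 419547 = 0 - 419547 = -419547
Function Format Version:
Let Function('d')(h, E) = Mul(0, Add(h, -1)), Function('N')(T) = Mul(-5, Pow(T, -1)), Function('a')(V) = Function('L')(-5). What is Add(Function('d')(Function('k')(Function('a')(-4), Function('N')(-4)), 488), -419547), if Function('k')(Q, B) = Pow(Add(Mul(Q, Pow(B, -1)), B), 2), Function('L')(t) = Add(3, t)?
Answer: -419547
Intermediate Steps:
Function('a')(V) = -2 (Function('a')(V) = Add(3, -5) = -2)
Function('k')(Q, B) = Pow(Add(B, Mul(Q, Pow(B, -1))), 2)
Function('d')(h, E) = 0 (Function('d')(h, E) = Mul(0, Add(-1, h)) = 0)
Add(Function('d')(Function('k')(Function('a')(-4), Function('N')(-4)), 488), -419547) = Add(0, -419547) = -419547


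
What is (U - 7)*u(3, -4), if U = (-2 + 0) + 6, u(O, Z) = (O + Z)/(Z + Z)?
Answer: -3/8 ≈ -0.37500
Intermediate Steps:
u(O, Z) = (O + Z)/(2*Z) (u(O, Z) = (O + Z)/((2*Z)) = (O + Z)*(1/(2*Z)) = (O + Z)/(2*Z))
U = 4 (U = -2 + 6 = 4)
(U - 7)*u(3, -4) = (4 - 7)*((1/2)*(3 - 4)/(-4)) = -3*(-1)*(-1)/(2*4) = -3*1/8 = -3/8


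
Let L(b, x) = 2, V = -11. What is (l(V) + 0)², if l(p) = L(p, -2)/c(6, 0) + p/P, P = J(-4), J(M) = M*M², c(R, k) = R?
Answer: 9409/36864 ≈ 0.25524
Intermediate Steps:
J(M) = M³
P = -64 (P = (-4)³ = -64)
l(p) = ⅓ - p/64 (l(p) = 2/6 + p/(-64) = 2*(⅙) + p*(-1/64) = ⅓ - p/64)
(l(V) + 0)² = ((⅓ - 1/64*(-11)) + 0)² = ((⅓ + 11/64) + 0)² = (97/192 + 0)² = (97/192)² = 9409/36864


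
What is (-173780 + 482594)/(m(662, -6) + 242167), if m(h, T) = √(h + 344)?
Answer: 24928186646/19548284961 - 102938*√1006/19548284961 ≈ 1.2750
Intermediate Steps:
m(h, T) = √(344 + h)
(-173780 + 482594)/(m(662, -6) + 242167) = (-173780 + 482594)/(√(344 + 662) + 242167) = 308814/(√1006 + 242167) = 308814/(242167 + √1006)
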